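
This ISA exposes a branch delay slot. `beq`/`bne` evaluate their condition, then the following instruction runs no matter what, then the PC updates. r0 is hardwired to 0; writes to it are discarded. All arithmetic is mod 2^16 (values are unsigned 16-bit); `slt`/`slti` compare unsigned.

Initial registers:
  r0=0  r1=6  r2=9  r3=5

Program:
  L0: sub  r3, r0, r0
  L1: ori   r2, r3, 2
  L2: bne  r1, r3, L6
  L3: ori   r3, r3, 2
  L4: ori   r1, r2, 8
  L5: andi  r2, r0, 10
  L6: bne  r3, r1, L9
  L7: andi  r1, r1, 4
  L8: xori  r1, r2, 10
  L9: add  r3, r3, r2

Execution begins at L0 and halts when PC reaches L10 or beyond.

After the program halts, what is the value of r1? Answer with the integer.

4

[0] sub  r3, r0, r0  →  {r0:0, r1:6, r2:9, r3:0}
[1] ori   r2, r3, 2  →  {r0:0, r1:6, r2:2, r3:0}
[2] bne  r1, r3, L6  →  {r0:0, r1:6, r2:2, r3:0}  ⟨branch taken⟩
[3] ori   r3, r3, 2  →  {r0:0, r1:6, r2:2, r3:2}
[6] bne  r3, r1, L9  →  {r0:0, r1:6, r2:2, r3:2}  ⟨branch taken⟩
[7] andi  r1, r1, 4  →  {r0:0, r1:4, r2:2, r3:2}
[9] add  r3, r3, r2  →  {r0:0, r1:4, r2:2, r3:4}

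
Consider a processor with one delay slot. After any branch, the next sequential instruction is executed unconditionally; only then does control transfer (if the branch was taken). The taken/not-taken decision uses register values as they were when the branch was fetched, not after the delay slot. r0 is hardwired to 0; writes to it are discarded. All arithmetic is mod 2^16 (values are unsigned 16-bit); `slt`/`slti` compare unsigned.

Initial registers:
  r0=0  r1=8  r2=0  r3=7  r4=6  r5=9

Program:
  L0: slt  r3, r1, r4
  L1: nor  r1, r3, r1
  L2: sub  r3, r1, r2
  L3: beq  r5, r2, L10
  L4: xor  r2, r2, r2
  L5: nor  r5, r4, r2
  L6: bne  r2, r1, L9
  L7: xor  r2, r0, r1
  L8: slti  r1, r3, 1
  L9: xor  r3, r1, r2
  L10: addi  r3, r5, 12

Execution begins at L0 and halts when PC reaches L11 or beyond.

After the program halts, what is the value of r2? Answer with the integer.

65527

[0] slt  r3, r1, r4  →  {r0:0, r1:8, r2:0, r3:0, r4:6, r5:9}
[1] nor  r1, r3, r1  →  {r0:0, r1:65527, r2:0, r3:0, r4:6, r5:9}
[2] sub  r3, r1, r2  →  {r0:0, r1:65527, r2:0, r3:65527, r4:6, r5:9}
[3] beq  r5, r2, L10  →  {r0:0, r1:65527, r2:0, r3:65527, r4:6, r5:9}  ⟨branch fallthrough⟩
[4] xor  r2, r2, r2  →  {r0:0, r1:65527, r2:0, r3:65527, r4:6, r5:9}
[5] nor  r5, r4, r2  →  {r0:0, r1:65527, r2:0, r3:65527, r4:6, r5:65529}
[6] bne  r2, r1, L9  →  {r0:0, r1:65527, r2:0, r3:65527, r4:6, r5:65529}  ⟨branch taken⟩
[7] xor  r2, r0, r1  →  {r0:0, r1:65527, r2:65527, r3:65527, r4:6, r5:65529}
[9] xor  r3, r1, r2  →  {r0:0, r1:65527, r2:65527, r3:0, r4:6, r5:65529}
[10] addi  r3, r5, 12  →  {r0:0, r1:65527, r2:65527, r3:5, r4:6, r5:65529}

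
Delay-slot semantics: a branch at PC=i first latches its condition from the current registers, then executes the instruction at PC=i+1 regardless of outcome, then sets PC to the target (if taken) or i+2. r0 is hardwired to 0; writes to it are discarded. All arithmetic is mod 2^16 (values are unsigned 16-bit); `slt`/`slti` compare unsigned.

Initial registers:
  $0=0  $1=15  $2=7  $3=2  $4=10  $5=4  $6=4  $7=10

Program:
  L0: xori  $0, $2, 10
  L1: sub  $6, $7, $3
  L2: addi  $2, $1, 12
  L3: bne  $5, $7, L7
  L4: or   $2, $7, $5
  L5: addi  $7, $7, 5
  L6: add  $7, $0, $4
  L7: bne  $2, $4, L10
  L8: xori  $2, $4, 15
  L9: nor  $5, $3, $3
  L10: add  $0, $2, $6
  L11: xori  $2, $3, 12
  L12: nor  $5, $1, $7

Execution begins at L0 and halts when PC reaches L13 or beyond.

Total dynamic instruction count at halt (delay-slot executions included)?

PC=0  xori  $0, $2, 10       | $0=0 $1=15 $2=7 $3=2 $4=10 $5=4 $6=4 $7=10
PC=1  sub  $6, $7, $3        | $0=0 $1=15 $2=7 $3=2 $4=10 $5=4 $6=8 $7=10
PC=2  addi  $2, $1, 12       | $0=0 $1=15 $2=27 $3=2 $4=10 $5=4 $6=8 $7=10
PC=3  bne  $5, $7, L7        | $0=0 $1=15 $2=27 $3=2 $4=10 $5=4 $6=8 $7=10  [TAKEN]
PC=4  or   $2, $7, $5        | $0=0 $1=15 $2=14 $3=2 $4=10 $5=4 $6=8 $7=10
PC=7  bne  $2, $4, L10       | $0=0 $1=15 $2=14 $3=2 $4=10 $5=4 $6=8 $7=10  [TAKEN]
PC=8  xori  $2, $4, 15       | $0=0 $1=15 $2=5 $3=2 $4=10 $5=4 $6=8 $7=10
PC=10 add  $0, $2, $6        | $0=0 $1=15 $2=5 $3=2 $4=10 $5=4 $6=8 $7=10
PC=11 xori  $2, $3, 12       | $0=0 $1=15 $2=14 $3=2 $4=10 $5=4 $6=8 $7=10
PC=12 nor  $5, $1, $7        | $0=0 $1=15 $2=14 $3=2 $4=10 $5=65520 $6=8 $7=10

10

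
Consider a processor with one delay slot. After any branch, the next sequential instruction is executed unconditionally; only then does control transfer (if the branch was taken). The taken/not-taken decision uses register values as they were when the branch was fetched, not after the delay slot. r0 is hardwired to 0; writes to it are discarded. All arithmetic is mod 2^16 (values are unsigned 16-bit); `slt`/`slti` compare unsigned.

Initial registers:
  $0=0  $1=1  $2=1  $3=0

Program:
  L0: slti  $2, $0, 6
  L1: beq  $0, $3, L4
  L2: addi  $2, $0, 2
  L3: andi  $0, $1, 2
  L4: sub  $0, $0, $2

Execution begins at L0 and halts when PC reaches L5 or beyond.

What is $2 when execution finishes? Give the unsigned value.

2

  step pc=0: slti  $2, $0, 6  regs=(0,1,1,0)
  step pc=1: beq  $0, $3, L4  cond=T  regs=(0,1,1,0)
  step pc=2: addi  $2, $0, 2  regs=(0,1,2,0)
  step pc=4: sub  $0, $0, $2  regs=(0,1,2,0)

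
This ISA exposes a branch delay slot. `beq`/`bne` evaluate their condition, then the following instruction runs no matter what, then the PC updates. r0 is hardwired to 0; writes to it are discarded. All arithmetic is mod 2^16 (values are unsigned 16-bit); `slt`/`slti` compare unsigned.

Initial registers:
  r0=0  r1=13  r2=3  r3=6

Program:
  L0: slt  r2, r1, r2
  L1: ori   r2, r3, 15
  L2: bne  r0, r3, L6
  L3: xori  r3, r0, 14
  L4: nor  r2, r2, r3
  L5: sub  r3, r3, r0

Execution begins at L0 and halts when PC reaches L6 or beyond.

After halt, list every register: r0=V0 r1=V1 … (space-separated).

[0] slt  r2, r1, r2  →  {r0:0, r1:13, r2:0, r3:6}
[1] ori   r2, r3, 15  →  {r0:0, r1:13, r2:15, r3:6}
[2] bne  r0, r3, L6  →  {r0:0, r1:13, r2:15, r3:6}  ⟨branch taken⟩
[3] xori  r3, r0, 14  →  {r0:0, r1:13, r2:15, r3:14}

r0=0 r1=13 r2=15 r3=14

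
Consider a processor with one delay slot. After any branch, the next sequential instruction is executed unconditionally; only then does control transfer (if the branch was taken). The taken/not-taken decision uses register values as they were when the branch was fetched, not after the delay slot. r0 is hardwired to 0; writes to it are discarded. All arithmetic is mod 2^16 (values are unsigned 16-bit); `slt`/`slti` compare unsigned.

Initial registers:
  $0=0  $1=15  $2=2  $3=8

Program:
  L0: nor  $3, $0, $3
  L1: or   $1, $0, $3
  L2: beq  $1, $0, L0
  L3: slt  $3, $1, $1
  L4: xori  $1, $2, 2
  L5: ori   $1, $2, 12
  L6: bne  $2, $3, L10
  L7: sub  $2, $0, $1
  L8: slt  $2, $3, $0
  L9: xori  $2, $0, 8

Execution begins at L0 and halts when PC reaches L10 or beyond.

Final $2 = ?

PC=0  nor  $3, $0, $3        | $0=0 $1=15 $2=2 $3=65527
PC=1  or   $1, $0, $3        | $0=0 $1=65527 $2=2 $3=65527
PC=2  beq  $1, $0, L0        | $0=0 $1=65527 $2=2 $3=65527  [not taken]
PC=3  slt  $3, $1, $1        | $0=0 $1=65527 $2=2 $3=0
PC=4  xori  $1, $2, 2        | $0=0 $1=0 $2=2 $3=0
PC=5  ori   $1, $2, 12       | $0=0 $1=14 $2=2 $3=0
PC=6  bne  $2, $3, L10       | $0=0 $1=14 $2=2 $3=0  [TAKEN]
PC=7  sub  $2, $0, $1        | $0=0 $1=14 $2=65522 $3=0

65522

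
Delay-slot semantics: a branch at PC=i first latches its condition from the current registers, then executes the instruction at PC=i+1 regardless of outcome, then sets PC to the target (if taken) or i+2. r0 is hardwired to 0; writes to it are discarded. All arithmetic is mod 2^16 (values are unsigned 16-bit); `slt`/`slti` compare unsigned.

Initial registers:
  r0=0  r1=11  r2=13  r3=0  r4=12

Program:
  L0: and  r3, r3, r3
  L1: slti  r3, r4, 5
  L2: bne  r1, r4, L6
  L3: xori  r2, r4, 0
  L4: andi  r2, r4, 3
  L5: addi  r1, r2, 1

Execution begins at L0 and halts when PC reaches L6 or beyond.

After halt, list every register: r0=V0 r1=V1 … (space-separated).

r0=0 r1=11 r2=12 r3=0 r4=12

PC=0  and  r3, r3, r3        | r0=0 r1=11 r2=13 r3=0 r4=12
PC=1  slti  r3, r4, 5        | r0=0 r1=11 r2=13 r3=0 r4=12
PC=2  bne  r1, r4, L6        | r0=0 r1=11 r2=13 r3=0 r4=12  [TAKEN]
PC=3  xori  r2, r4, 0        | r0=0 r1=11 r2=12 r3=0 r4=12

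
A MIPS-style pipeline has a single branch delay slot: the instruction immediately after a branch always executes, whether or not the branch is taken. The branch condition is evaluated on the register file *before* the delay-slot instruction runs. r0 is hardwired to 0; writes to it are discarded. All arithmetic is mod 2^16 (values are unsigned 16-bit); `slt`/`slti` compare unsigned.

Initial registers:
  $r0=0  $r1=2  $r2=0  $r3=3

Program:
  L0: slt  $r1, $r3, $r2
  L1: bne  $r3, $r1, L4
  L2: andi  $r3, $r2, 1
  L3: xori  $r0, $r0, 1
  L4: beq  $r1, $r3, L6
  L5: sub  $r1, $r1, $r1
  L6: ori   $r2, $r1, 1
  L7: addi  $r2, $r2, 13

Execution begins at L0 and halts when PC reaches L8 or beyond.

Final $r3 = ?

  step pc=0: slt  $r1, $r3, $r2  regs=(0,0,0,3)
  step pc=1: bne  $r3, $r1, L4  cond=T  regs=(0,0,0,3)
  step pc=2: andi  $r3, $r2, 1  regs=(0,0,0,0)
  step pc=4: beq  $r1, $r3, L6  cond=T  regs=(0,0,0,0)
  step pc=5: sub  $r1, $r1, $r1  regs=(0,0,0,0)
  step pc=6: ori   $r2, $r1, 1  regs=(0,0,1,0)
  step pc=7: addi  $r2, $r2, 13  regs=(0,0,14,0)

0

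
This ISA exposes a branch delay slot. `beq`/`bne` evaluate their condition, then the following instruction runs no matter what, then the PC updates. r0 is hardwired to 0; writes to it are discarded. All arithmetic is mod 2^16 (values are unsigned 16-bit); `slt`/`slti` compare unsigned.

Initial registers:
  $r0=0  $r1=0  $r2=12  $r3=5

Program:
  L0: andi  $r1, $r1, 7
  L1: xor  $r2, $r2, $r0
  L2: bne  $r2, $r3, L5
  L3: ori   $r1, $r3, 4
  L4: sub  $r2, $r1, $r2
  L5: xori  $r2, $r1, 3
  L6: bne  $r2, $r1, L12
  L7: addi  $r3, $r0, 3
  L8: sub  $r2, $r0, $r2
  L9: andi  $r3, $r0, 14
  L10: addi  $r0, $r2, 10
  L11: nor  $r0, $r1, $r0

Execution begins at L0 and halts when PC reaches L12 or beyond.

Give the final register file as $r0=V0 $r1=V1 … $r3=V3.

$r0=0 $r1=5 $r2=6 $r3=3

PC=0  andi  $r1, $r1, 7      | $r0=0 $r1=0 $r2=12 $r3=5
PC=1  xor  $r2, $r2, $r0     | $r0=0 $r1=0 $r2=12 $r3=5
PC=2  bne  $r2, $r3, L5      | $r0=0 $r1=0 $r2=12 $r3=5  [TAKEN]
PC=3  ori   $r1, $r3, 4      | $r0=0 $r1=5 $r2=12 $r3=5
PC=5  xori  $r2, $r1, 3      | $r0=0 $r1=5 $r2=6 $r3=5
PC=6  bne  $r2, $r1, L12     | $r0=0 $r1=5 $r2=6 $r3=5  [TAKEN]
PC=7  addi  $r3, $r0, 3      | $r0=0 $r1=5 $r2=6 $r3=3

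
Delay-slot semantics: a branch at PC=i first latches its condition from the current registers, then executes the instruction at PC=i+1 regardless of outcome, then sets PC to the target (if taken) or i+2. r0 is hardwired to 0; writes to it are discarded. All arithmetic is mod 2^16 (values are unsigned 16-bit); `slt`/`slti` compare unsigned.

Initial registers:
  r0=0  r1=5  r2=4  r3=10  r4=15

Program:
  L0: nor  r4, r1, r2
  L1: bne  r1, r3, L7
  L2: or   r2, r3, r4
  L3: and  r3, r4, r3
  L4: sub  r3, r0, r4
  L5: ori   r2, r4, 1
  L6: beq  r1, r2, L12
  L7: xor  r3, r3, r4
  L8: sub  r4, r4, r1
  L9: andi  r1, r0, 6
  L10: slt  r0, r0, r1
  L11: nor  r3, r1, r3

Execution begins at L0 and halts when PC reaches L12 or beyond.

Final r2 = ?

65530

  step pc=0: nor  r4, r1, r2  regs=(0,5,4,10,65530)
  step pc=1: bne  r1, r3, L7  cond=T  regs=(0,5,4,10,65530)
  step pc=2: or   r2, r3, r4  regs=(0,5,65530,10,65530)
  step pc=7: xor  r3, r3, r4  regs=(0,5,65530,65520,65530)
  step pc=8: sub  r4, r4, r1  regs=(0,5,65530,65520,65525)
  step pc=9: andi  r1, r0, 6  regs=(0,0,65530,65520,65525)
  step pc=10: slt  r0, r0, r1  regs=(0,0,65530,65520,65525)
  step pc=11: nor  r3, r1, r3  regs=(0,0,65530,15,65525)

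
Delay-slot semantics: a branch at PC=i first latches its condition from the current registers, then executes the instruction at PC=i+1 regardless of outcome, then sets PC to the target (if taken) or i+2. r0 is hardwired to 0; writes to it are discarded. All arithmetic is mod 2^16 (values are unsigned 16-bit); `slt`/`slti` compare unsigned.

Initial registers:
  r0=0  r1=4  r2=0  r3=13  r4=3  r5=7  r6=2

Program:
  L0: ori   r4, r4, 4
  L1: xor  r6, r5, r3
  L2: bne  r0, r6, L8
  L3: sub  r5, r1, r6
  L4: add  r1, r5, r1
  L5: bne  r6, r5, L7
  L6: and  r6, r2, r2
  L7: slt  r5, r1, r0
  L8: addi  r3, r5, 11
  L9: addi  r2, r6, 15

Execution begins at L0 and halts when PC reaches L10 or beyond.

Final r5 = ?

65530

[0] ori   r4, r4, 4  →  {r0:0, r1:4, r2:0, r3:13, r4:7, r5:7, r6:2}
[1] xor  r6, r5, r3  →  {r0:0, r1:4, r2:0, r3:13, r4:7, r5:7, r6:10}
[2] bne  r0, r6, L8  →  {r0:0, r1:4, r2:0, r3:13, r4:7, r5:7, r6:10}  ⟨branch taken⟩
[3] sub  r5, r1, r6  →  {r0:0, r1:4, r2:0, r3:13, r4:7, r5:65530, r6:10}
[8] addi  r3, r5, 11  →  {r0:0, r1:4, r2:0, r3:5, r4:7, r5:65530, r6:10}
[9] addi  r2, r6, 15  →  {r0:0, r1:4, r2:25, r3:5, r4:7, r5:65530, r6:10}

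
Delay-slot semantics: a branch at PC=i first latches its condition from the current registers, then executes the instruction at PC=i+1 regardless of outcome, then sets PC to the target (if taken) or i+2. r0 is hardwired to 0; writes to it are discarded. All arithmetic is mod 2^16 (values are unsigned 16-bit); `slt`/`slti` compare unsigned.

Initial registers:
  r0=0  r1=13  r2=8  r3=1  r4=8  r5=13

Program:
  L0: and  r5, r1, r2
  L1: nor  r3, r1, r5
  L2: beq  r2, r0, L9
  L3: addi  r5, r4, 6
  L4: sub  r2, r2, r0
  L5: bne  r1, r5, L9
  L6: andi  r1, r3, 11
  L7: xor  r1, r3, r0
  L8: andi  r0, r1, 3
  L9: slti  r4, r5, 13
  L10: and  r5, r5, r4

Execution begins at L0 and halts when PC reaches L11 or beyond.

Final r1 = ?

2

  step pc=0: and  r5, r1, r2  regs=(0,13,8,1,8,8)
  step pc=1: nor  r3, r1, r5  regs=(0,13,8,65522,8,8)
  step pc=2: beq  r2, r0, L9  cond=F  regs=(0,13,8,65522,8,8)
  step pc=3: addi  r5, r4, 6  regs=(0,13,8,65522,8,14)
  step pc=4: sub  r2, r2, r0  regs=(0,13,8,65522,8,14)
  step pc=5: bne  r1, r5, L9  cond=T  regs=(0,13,8,65522,8,14)
  step pc=6: andi  r1, r3, 11  regs=(0,2,8,65522,8,14)
  step pc=9: slti  r4, r5, 13  regs=(0,2,8,65522,0,14)
  step pc=10: and  r5, r5, r4  regs=(0,2,8,65522,0,0)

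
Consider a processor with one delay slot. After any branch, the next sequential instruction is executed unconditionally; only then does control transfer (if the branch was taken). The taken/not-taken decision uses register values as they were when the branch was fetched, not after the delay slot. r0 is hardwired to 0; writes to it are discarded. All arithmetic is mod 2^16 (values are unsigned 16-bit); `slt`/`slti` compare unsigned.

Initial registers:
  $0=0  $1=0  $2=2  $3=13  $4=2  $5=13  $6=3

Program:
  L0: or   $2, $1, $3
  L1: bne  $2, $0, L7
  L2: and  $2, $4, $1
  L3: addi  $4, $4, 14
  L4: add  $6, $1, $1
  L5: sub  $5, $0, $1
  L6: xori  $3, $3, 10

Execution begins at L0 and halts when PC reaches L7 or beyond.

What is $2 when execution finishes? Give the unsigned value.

PC=0  or   $2, $1, $3        | $0=0 $1=0 $2=13 $3=13 $4=2 $5=13 $6=3
PC=1  bne  $2, $0, L7        | $0=0 $1=0 $2=13 $3=13 $4=2 $5=13 $6=3  [TAKEN]
PC=2  and  $2, $4, $1        | $0=0 $1=0 $2=0 $3=13 $4=2 $5=13 $6=3

0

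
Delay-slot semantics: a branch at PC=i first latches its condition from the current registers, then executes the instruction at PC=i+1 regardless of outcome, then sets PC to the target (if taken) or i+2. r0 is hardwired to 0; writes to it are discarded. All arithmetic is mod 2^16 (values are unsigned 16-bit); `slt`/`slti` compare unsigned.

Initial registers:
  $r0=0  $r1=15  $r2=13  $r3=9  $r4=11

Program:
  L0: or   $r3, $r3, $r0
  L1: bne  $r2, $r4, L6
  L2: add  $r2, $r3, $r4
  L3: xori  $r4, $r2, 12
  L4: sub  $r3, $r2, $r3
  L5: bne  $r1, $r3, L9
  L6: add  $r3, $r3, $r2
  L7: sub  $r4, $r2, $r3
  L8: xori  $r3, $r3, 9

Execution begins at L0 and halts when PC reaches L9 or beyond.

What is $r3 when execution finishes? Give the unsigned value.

20

#0 or   $r3, $r3, $r0 ; 0/15/13/9/11
#1 bne  $r2, $r4, L6 ; 0/15/13/9/11 ; →target
#2 add  $r2, $r3, $r4 ; 0/15/20/9/11
#6 add  $r3, $r3, $r2 ; 0/15/20/29/11
#7 sub  $r4, $r2, $r3 ; 0/15/20/29/65527
#8 xori  $r3, $r3, 9 ; 0/15/20/20/65527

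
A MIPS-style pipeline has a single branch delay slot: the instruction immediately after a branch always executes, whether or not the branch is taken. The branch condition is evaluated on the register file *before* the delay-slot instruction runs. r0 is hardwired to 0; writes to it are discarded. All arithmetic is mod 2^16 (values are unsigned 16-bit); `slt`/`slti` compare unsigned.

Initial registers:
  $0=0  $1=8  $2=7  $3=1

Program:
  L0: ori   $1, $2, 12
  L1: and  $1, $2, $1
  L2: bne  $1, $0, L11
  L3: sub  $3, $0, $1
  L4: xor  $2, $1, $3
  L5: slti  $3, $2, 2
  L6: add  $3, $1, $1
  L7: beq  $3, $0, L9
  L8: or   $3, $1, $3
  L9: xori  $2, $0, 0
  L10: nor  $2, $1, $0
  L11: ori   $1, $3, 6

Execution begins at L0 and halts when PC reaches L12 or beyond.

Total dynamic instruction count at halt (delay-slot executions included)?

5

PC=0  ori   $1, $2, 12       | $0=0 $1=15 $2=7 $3=1
PC=1  and  $1, $2, $1        | $0=0 $1=7 $2=7 $3=1
PC=2  bne  $1, $0, L11       | $0=0 $1=7 $2=7 $3=1  [TAKEN]
PC=3  sub  $3, $0, $1        | $0=0 $1=7 $2=7 $3=65529
PC=11 ori   $1, $3, 6        | $0=0 $1=65535 $2=7 $3=65529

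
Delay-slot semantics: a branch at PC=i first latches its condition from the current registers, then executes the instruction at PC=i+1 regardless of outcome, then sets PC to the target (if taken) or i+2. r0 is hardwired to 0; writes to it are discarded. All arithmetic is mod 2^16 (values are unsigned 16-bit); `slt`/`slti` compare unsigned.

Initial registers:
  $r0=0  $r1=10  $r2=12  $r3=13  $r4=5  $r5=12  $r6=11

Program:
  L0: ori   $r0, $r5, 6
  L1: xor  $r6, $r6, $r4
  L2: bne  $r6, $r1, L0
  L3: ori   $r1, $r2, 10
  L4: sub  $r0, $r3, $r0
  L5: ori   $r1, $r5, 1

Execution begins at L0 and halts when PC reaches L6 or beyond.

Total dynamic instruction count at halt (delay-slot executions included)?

#0 ori   $r0, $r5, 6 ; 0/10/12/13/5/12/11
#1 xor  $r6, $r6, $r4 ; 0/10/12/13/5/12/14
#2 bne  $r6, $r1, L0 ; 0/10/12/13/5/12/14 ; →target
#3 ori   $r1, $r2, 10 ; 0/14/12/13/5/12/14
#0 ori   $r0, $r5, 6 ; 0/14/12/13/5/12/14
#1 xor  $r6, $r6, $r4 ; 0/14/12/13/5/12/11
#2 bne  $r6, $r1, L0 ; 0/14/12/13/5/12/11 ; →target
#3 ori   $r1, $r2, 10 ; 0/14/12/13/5/12/11
#0 ori   $r0, $r5, 6 ; 0/14/12/13/5/12/11
#1 xor  $r6, $r6, $r4 ; 0/14/12/13/5/12/14
#2 bne  $r6, $r1, L0 ; 0/14/12/13/5/12/14 ; →fallthru
#3 ori   $r1, $r2, 10 ; 0/14/12/13/5/12/14
#4 sub  $r0, $r3, $r0 ; 0/14/12/13/5/12/14
#5 ori   $r1, $r5, 1 ; 0/13/12/13/5/12/14

14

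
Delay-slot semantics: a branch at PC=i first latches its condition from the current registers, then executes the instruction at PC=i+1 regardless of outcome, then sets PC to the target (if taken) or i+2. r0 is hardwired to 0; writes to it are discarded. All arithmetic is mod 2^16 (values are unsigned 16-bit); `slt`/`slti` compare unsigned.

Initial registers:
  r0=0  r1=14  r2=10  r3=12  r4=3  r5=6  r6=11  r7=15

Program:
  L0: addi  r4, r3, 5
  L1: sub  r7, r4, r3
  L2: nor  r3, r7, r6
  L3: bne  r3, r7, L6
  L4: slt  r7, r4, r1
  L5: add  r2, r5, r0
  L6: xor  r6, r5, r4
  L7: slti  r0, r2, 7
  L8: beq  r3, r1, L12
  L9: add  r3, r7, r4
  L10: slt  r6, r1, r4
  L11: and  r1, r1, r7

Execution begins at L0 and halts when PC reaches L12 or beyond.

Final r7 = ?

  step pc=0: addi  r4, r3, 5  regs=(0,14,10,12,17,6,11,15)
  step pc=1: sub  r7, r4, r3  regs=(0,14,10,12,17,6,11,5)
  step pc=2: nor  r3, r7, r6  regs=(0,14,10,65520,17,6,11,5)
  step pc=3: bne  r3, r7, L6  cond=T  regs=(0,14,10,65520,17,6,11,5)
  step pc=4: slt  r7, r4, r1  regs=(0,14,10,65520,17,6,11,0)
  step pc=6: xor  r6, r5, r4  regs=(0,14,10,65520,17,6,23,0)
  step pc=7: slti  r0, r2, 7  regs=(0,14,10,65520,17,6,23,0)
  step pc=8: beq  r3, r1, L12  cond=F  regs=(0,14,10,65520,17,6,23,0)
  step pc=9: add  r3, r7, r4  regs=(0,14,10,17,17,6,23,0)
  step pc=10: slt  r6, r1, r4  regs=(0,14,10,17,17,6,1,0)
  step pc=11: and  r1, r1, r7  regs=(0,0,10,17,17,6,1,0)

0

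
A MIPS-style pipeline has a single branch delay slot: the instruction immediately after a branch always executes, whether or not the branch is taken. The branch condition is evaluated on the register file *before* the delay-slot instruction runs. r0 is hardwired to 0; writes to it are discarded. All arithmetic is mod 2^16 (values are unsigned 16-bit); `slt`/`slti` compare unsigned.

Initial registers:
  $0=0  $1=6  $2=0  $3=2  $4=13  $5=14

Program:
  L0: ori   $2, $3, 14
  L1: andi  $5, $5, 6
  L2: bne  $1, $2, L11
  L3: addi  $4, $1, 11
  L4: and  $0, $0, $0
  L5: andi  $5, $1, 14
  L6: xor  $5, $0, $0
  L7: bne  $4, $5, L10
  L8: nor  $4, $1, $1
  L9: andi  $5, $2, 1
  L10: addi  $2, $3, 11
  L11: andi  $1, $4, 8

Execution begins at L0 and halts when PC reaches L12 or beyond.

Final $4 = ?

  step pc=0: ori   $2, $3, 14  regs=(0,6,14,2,13,14)
  step pc=1: andi  $5, $5, 6  regs=(0,6,14,2,13,6)
  step pc=2: bne  $1, $2, L11  cond=T  regs=(0,6,14,2,13,6)
  step pc=3: addi  $4, $1, 11  regs=(0,6,14,2,17,6)
  step pc=11: andi  $1, $4, 8  regs=(0,0,14,2,17,6)

17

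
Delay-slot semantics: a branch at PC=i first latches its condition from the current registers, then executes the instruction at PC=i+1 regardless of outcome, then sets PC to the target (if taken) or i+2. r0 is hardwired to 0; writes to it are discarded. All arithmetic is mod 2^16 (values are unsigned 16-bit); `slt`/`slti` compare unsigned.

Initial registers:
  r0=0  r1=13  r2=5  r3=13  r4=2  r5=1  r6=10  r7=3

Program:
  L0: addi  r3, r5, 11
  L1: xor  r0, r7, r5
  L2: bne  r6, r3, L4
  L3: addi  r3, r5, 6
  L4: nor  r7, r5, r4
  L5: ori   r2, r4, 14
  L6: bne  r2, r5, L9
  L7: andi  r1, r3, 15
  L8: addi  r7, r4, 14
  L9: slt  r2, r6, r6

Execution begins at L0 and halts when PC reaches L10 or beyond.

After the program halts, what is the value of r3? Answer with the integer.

7

#0 addi  r3, r5, 11 ; 0/13/5/12/2/1/10/3
#1 xor  r0, r7, r5 ; 0/13/5/12/2/1/10/3
#2 bne  r6, r3, L4 ; 0/13/5/12/2/1/10/3 ; →target
#3 addi  r3, r5, 6 ; 0/13/5/7/2/1/10/3
#4 nor  r7, r5, r4 ; 0/13/5/7/2/1/10/65532
#5 ori   r2, r4, 14 ; 0/13/14/7/2/1/10/65532
#6 bne  r2, r5, L9 ; 0/13/14/7/2/1/10/65532 ; →target
#7 andi  r1, r3, 15 ; 0/7/14/7/2/1/10/65532
#9 slt  r2, r6, r6 ; 0/7/0/7/2/1/10/65532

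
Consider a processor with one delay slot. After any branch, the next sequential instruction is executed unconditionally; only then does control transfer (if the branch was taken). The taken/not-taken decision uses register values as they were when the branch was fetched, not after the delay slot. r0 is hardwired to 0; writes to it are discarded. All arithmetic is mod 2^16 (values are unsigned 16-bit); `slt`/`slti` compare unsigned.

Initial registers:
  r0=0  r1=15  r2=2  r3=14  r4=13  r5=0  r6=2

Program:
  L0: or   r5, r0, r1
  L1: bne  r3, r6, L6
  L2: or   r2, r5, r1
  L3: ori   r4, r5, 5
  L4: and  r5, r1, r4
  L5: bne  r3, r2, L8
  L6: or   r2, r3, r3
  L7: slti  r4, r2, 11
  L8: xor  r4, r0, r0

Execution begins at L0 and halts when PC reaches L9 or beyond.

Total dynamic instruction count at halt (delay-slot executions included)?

  step pc=0: or   r5, r0, r1  regs=(0,15,2,14,13,15,2)
  step pc=1: bne  r3, r6, L6  cond=T  regs=(0,15,2,14,13,15,2)
  step pc=2: or   r2, r5, r1  regs=(0,15,15,14,13,15,2)
  step pc=6: or   r2, r3, r3  regs=(0,15,14,14,13,15,2)
  step pc=7: slti  r4, r2, 11  regs=(0,15,14,14,0,15,2)
  step pc=8: xor  r4, r0, r0  regs=(0,15,14,14,0,15,2)

6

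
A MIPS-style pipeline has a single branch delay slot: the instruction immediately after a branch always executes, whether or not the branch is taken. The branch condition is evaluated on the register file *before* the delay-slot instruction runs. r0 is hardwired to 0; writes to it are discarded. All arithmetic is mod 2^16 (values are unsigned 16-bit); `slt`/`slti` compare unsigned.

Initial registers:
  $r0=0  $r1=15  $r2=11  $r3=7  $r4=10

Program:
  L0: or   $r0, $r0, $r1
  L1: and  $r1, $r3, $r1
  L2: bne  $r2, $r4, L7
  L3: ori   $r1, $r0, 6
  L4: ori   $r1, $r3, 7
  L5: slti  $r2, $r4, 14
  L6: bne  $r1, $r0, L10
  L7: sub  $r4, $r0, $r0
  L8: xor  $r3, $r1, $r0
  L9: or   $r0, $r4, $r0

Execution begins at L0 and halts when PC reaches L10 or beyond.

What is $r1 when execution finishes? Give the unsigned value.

6

[0] or   $r0, $r0, $r1  →  {$r0:0, $r1:15, $r2:11, $r3:7, $r4:10}
[1] and  $r1, $r3, $r1  →  {$r0:0, $r1:7, $r2:11, $r3:7, $r4:10}
[2] bne  $r2, $r4, L7  →  {$r0:0, $r1:7, $r2:11, $r3:7, $r4:10}  ⟨branch taken⟩
[3] ori   $r1, $r0, 6  →  {$r0:0, $r1:6, $r2:11, $r3:7, $r4:10}
[7] sub  $r4, $r0, $r0  →  {$r0:0, $r1:6, $r2:11, $r3:7, $r4:0}
[8] xor  $r3, $r1, $r0  →  {$r0:0, $r1:6, $r2:11, $r3:6, $r4:0}
[9] or   $r0, $r4, $r0  →  {$r0:0, $r1:6, $r2:11, $r3:6, $r4:0}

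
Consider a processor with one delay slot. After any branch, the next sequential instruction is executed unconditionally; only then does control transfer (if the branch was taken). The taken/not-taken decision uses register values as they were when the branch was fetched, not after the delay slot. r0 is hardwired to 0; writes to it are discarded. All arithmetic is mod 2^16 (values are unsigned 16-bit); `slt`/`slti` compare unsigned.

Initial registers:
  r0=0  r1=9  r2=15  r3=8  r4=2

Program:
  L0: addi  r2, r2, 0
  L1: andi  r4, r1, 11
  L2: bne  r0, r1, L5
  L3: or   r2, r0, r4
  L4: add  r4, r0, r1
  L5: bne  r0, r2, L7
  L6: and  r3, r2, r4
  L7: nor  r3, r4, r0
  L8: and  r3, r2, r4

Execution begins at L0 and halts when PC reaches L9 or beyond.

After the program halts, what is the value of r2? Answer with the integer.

PC=0  addi  r2, r2, 0        | r0=0 r1=9 r2=15 r3=8 r4=2
PC=1  andi  r4, r1, 11       | r0=0 r1=9 r2=15 r3=8 r4=9
PC=2  bne  r0, r1, L5        | r0=0 r1=9 r2=15 r3=8 r4=9  [TAKEN]
PC=3  or   r2, r0, r4        | r0=0 r1=9 r2=9 r3=8 r4=9
PC=5  bne  r0, r2, L7        | r0=0 r1=9 r2=9 r3=8 r4=9  [TAKEN]
PC=6  and  r3, r2, r4        | r0=0 r1=9 r2=9 r3=9 r4=9
PC=7  nor  r3, r4, r0        | r0=0 r1=9 r2=9 r3=65526 r4=9
PC=8  and  r3, r2, r4        | r0=0 r1=9 r2=9 r3=9 r4=9

9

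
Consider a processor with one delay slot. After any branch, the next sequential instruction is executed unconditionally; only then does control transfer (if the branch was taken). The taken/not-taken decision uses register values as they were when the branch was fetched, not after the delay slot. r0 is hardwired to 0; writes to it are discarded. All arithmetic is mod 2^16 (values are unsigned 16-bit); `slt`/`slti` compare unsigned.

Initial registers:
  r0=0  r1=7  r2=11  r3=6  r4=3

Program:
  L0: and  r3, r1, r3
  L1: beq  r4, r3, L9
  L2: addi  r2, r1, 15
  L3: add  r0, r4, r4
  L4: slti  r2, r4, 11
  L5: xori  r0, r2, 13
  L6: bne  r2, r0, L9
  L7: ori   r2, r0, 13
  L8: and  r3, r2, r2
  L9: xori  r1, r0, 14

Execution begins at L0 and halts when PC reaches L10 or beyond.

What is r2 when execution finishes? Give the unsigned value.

[0] and  r3, r1, r3  →  {r0:0, r1:7, r2:11, r3:6, r4:3}
[1] beq  r4, r3, L9  →  {r0:0, r1:7, r2:11, r3:6, r4:3}  ⟨branch fallthrough⟩
[2] addi  r2, r1, 15  →  {r0:0, r1:7, r2:22, r3:6, r4:3}
[3] add  r0, r4, r4  →  {r0:0, r1:7, r2:22, r3:6, r4:3}
[4] slti  r2, r4, 11  →  {r0:0, r1:7, r2:1, r3:6, r4:3}
[5] xori  r0, r2, 13  →  {r0:0, r1:7, r2:1, r3:6, r4:3}
[6] bne  r2, r0, L9  →  {r0:0, r1:7, r2:1, r3:6, r4:3}  ⟨branch taken⟩
[7] ori   r2, r0, 13  →  {r0:0, r1:7, r2:13, r3:6, r4:3}
[9] xori  r1, r0, 14  →  {r0:0, r1:14, r2:13, r3:6, r4:3}

13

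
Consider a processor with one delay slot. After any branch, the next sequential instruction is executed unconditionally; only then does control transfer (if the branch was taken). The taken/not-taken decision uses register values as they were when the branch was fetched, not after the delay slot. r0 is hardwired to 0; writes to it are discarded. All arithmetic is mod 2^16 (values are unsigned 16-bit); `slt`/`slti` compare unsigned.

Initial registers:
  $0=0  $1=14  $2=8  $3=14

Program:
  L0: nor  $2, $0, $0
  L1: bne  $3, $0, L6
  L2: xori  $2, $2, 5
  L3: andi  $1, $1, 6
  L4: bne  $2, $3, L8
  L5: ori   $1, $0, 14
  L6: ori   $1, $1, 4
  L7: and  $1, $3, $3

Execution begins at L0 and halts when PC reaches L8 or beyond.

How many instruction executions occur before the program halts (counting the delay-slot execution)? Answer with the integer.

5

[0] nor  $2, $0, $0  →  {$0:0, $1:14, $2:65535, $3:14}
[1] bne  $3, $0, L6  →  {$0:0, $1:14, $2:65535, $3:14}  ⟨branch taken⟩
[2] xori  $2, $2, 5  →  {$0:0, $1:14, $2:65530, $3:14}
[6] ori   $1, $1, 4  →  {$0:0, $1:14, $2:65530, $3:14}
[7] and  $1, $3, $3  →  {$0:0, $1:14, $2:65530, $3:14}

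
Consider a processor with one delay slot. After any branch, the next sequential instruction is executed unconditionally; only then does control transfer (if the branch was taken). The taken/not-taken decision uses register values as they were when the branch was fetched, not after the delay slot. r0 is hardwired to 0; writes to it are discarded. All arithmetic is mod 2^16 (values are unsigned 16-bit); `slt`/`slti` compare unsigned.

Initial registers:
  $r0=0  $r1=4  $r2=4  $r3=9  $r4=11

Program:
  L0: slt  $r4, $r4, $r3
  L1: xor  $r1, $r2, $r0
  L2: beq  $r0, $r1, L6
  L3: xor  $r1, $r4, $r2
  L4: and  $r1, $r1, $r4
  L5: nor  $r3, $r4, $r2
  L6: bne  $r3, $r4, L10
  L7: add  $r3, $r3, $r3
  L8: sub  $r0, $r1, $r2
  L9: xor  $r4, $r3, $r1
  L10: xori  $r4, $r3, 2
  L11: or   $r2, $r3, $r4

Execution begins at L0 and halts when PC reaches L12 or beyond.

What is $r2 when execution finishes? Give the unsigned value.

65526

[0] slt  $r4, $r4, $r3  →  {$r0:0, $r1:4, $r2:4, $r3:9, $r4:0}
[1] xor  $r1, $r2, $r0  →  {$r0:0, $r1:4, $r2:4, $r3:9, $r4:0}
[2] beq  $r0, $r1, L6  →  {$r0:0, $r1:4, $r2:4, $r3:9, $r4:0}  ⟨branch fallthrough⟩
[3] xor  $r1, $r4, $r2  →  {$r0:0, $r1:4, $r2:4, $r3:9, $r4:0}
[4] and  $r1, $r1, $r4  →  {$r0:0, $r1:0, $r2:4, $r3:9, $r4:0}
[5] nor  $r3, $r4, $r2  →  {$r0:0, $r1:0, $r2:4, $r3:65531, $r4:0}
[6] bne  $r3, $r4, L10  →  {$r0:0, $r1:0, $r2:4, $r3:65531, $r4:0}  ⟨branch taken⟩
[7] add  $r3, $r3, $r3  →  {$r0:0, $r1:0, $r2:4, $r3:65526, $r4:0}
[10] xori  $r4, $r3, 2  →  {$r0:0, $r1:0, $r2:4, $r3:65526, $r4:65524}
[11] or   $r2, $r3, $r4  →  {$r0:0, $r1:0, $r2:65526, $r3:65526, $r4:65524}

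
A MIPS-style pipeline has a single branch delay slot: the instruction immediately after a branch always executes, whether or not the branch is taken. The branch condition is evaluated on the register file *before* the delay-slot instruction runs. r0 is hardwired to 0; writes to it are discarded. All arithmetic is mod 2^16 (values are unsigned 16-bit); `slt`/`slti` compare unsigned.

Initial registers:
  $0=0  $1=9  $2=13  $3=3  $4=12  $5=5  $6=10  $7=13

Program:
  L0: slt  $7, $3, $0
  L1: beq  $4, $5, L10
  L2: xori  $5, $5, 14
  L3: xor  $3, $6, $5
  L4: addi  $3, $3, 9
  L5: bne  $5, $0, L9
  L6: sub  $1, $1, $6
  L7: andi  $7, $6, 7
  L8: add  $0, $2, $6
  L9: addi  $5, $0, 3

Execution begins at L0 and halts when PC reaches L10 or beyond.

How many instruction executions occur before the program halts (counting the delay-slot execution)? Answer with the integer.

8

#0 slt  $7, $3, $0 ; 0/9/13/3/12/5/10/0
#1 beq  $4, $5, L10 ; 0/9/13/3/12/5/10/0 ; →fallthru
#2 xori  $5, $5, 14 ; 0/9/13/3/12/11/10/0
#3 xor  $3, $6, $5 ; 0/9/13/1/12/11/10/0
#4 addi  $3, $3, 9 ; 0/9/13/10/12/11/10/0
#5 bne  $5, $0, L9 ; 0/9/13/10/12/11/10/0 ; →target
#6 sub  $1, $1, $6 ; 0/65535/13/10/12/11/10/0
#9 addi  $5, $0, 3 ; 0/65535/13/10/12/3/10/0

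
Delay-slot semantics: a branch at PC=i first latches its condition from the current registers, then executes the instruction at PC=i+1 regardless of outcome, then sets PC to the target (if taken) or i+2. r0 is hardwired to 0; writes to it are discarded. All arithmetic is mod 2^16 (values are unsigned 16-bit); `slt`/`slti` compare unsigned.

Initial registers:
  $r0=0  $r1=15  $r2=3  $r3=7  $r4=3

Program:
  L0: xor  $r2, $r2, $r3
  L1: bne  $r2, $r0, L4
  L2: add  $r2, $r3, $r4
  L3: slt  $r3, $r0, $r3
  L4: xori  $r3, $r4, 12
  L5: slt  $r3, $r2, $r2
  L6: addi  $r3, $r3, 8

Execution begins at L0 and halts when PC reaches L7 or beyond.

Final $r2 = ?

10

#0 xor  $r2, $r2, $r3 ; 0/15/4/7/3
#1 bne  $r2, $r0, L4 ; 0/15/4/7/3 ; →target
#2 add  $r2, $r3, $r4 ; 0/15/10/7/3
#4 xori  $r3, $r4, 12 ; 0/15/10/15/3
#5 slt  $r3, $r2, $r2 ; 0/15/10/0/3
#6 addi  $r3, $r3, 8 ; 0/15/10/8/3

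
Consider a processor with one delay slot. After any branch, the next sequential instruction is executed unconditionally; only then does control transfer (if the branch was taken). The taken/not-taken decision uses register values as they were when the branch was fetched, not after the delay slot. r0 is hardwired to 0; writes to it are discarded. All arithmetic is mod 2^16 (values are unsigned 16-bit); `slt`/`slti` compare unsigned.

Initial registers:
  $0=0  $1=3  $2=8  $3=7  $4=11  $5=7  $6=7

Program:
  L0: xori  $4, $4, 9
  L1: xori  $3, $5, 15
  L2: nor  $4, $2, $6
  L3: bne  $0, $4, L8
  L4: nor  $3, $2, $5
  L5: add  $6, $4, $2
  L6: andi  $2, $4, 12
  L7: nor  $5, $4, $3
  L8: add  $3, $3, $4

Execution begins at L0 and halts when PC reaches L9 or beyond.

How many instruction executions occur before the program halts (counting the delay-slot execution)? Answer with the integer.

#0 xori  $4, $4, 9 ; 0/3/8/7/2/7/7
#1 xori  $3, $5, 15 ; 0/3/8/8/2/7/7
#2 nor  $4, $2, $6 ; 0/3/8/8/65520/7/7
#3 bne  $0, $4, L8 ; 0/3/8/8/65520/7/7 ; →target
#4 nor  $3, $2, $5 ; 0/3/8/65520/65520/7/7
#8 add  $3, $3, $4 ; 0/3/8/65504/65520/7/7

6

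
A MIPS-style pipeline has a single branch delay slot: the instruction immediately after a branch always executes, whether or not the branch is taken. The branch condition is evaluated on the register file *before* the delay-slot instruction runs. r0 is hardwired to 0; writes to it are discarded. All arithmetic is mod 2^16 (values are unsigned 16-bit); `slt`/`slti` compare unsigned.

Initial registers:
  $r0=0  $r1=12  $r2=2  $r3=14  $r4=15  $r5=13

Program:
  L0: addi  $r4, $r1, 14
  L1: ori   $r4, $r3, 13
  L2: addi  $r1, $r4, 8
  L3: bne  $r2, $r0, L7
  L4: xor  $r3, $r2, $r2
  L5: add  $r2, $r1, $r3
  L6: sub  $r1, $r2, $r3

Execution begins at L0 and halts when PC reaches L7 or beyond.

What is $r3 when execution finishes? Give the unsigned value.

  step pc=0: addi  $r4, $r1, 14  regs=(0,12,2,14,26,13)
  step pc=1: ori   $r4, $r3, 13  regs=(0,12,2,14,15,13)
  step pc=2: addi  $r1, $r4, 8  regs=(0,23,2,14,15,13)
  step pc=3: bne  $r2, $r0, L7  cond=T  regs=(0,23,2,14,15,13)
  step pc=4: xor  $r3, $r2, $r2  regs=(0,23,2,0,15,13)

0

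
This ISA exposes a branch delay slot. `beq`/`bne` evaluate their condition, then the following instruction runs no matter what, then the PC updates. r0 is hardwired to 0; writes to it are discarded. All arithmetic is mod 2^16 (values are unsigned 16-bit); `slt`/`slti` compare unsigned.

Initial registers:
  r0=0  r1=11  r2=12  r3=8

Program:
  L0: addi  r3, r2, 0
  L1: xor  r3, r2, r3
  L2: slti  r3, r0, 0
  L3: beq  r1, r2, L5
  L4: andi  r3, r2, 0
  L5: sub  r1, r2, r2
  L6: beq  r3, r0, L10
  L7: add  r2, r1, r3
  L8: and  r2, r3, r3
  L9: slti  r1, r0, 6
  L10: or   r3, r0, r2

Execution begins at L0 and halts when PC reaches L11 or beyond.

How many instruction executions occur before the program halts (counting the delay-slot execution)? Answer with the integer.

  step pc=0: addi  r3, r2, 0  regs=(0,11,12,12)
  step pc=1: xor  r3, r2, r3  regs=(0,11,12,0)
  step pc=2: slti  r3, r0, 0  regs=(0,11,12,0)
  step pc=3: beq  r1, r2, L5  cond=F  regs=(0,11,12,0)
  step pc=4: andi  r3, r2, 0  regs=(0,11,12,0)
  step pc=5: sub  r1, r2, r2  regs=(0,0,12,0)
  step pc=6: beq  r3, r0, L10  cond=T  regs=(0,0,12,0)
  step pc=7: add  r2, r1, r3  regs=(0,0,0,0)
  step pc=10: or   r3, r0, r2  regs=(0,0,0,0)

9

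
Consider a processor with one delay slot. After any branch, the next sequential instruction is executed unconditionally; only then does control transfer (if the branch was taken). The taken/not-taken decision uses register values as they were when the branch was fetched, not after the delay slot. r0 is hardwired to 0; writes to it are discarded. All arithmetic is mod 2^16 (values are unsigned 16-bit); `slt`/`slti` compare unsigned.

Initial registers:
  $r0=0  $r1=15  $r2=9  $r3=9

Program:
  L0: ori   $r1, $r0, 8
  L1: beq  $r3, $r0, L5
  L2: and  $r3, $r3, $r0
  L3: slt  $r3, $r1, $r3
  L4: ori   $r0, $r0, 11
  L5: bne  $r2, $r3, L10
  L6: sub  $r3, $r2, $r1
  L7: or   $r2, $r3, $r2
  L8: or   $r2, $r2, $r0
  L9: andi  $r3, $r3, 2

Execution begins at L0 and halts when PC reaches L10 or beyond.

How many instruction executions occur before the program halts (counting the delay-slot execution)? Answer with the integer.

7

[0] ori   $r1, $r0, 8  →  {$r0:0, $r1:8, $r2:9, $r3:9}
[1] beq  $r3, $r0, L5  →  {$r0:0, $r1:8, $r2:9, $r3:9}  ⟨branch fallthrough⟩
[2] and  $r3, $r3, $r0  →  {$r0:0, $r1:8, $r2:9, $r3:0}
[3] slt  $r3, $r1, $r3  →  {$r0:0, $r1:8, $r2:9, $r3:0}
[4] ori   $r0, $r0, 11  →  {$r0:0, $r1:8, $r2:9, $r3:0}
[5] bne  $r2, $r3, L10  →  {$r0:0, $r1:8, $r2:9, $r3:0}  ⟨branch taken⟩
[6] sub  $r3, $r2, $r1  →  {$r0:0, $r1:8, $r2:9, $r3:1}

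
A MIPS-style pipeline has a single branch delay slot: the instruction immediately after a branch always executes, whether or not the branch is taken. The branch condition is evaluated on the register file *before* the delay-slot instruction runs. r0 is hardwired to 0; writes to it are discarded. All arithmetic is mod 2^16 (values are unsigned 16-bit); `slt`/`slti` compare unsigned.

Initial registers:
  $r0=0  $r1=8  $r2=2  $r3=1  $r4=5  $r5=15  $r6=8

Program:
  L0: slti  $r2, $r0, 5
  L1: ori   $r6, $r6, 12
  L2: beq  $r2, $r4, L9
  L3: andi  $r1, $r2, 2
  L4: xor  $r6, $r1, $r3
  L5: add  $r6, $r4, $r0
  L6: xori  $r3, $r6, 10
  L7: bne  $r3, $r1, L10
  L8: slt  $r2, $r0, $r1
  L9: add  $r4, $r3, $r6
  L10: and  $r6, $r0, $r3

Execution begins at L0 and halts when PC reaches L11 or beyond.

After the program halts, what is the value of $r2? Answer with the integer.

0

[0] slti  $r2, $r0, 5  →  {$r0:0, $r1:8, $r2:1, $r3:1, $r4:5, $r5:15, $r6:8}
[1] ori   $r6, $r6, 12  →  {$r0:0, $r1:8, $r2:1, $r3:1, $r4:5, $r5:15, $r6:12}
[2] beq  $r2, $r4, L9  →  {$r0:0, $r1:8, $r2:1, $r3:1, $r4:5, $r5:15, $r6:12}  ⟨branch fallthrough⟩
[3] andi  $r1, $r2, 2  →  {$r0:0, $r1:0, $r2:1, $r3:1, $r4:5, $r5:15, $r6:12}
[4] xor  $r6, $r1, $r3  →  {$r0:0, $r1:0, $r2:1, $r3:1, $r4:5, $r5:15, $r6:1}
[5] add  $r6, $r4, $r0  →  {$r0:0, $r1:0, $r2:1, $r3:1, $r4:5, $r5:15, $r6:5}
[6] xori  $r3, $r6, 10  →  {$r0:0, $r1:0, $r2:1, $r3:15, $r4:5, $r5:15, $r6:5}
[7] bne  $r3, $r1, L10  →  {$r0:0, $r1:0, $r2:1, $r3:15, $r4:5, $r5:15, $r6:5}  ⟨branch taken⟩
[8] slt  $r2, $r0, $r1  →  {$r0:0, $r1:0, $r2:0, $r3:15, $r4:5, $r5:15, $r6:5}
[10] and  $r6, $r0, $r3  →  {$r0:0, $r1:0, $r2:0, $r3:15, $r4:5, $r5:15, $r6:0}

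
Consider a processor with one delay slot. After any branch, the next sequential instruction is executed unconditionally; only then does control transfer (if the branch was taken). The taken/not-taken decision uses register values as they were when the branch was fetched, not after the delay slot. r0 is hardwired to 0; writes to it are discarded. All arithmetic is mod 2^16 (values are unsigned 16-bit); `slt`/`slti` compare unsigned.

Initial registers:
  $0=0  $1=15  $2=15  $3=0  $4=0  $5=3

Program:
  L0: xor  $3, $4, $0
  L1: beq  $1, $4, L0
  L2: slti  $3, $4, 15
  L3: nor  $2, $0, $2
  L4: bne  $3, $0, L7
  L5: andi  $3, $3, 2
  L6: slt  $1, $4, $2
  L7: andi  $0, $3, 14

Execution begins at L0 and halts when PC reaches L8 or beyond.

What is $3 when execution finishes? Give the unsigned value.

#0 xor  $3, $4, $0 ; 0/15/15/0/0/3
#1 beq  $1, $4, L0 ; 0/15/15/0/0/3 ; →fallthru
#2 slti  $3, $4, 15 ; 0/15/15/1/0/3
#3 nor  $2, $0, $2 ; 0/15/65520/1/0/3
#4 bne  $3, $0, L7 ; 0/15/65520/1/0/3 ; →target
#5 andi  $3, $3, 2 ; 0/15/65520/0/0/3
#7 andi  $0, $3, 14 ; 0/15/65520/0/0/3

0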